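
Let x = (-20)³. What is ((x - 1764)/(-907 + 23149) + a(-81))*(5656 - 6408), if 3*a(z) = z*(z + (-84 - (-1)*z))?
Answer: -55543321600/11121 ≈ -4.9945e+6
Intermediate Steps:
x = -8000
a(z) = z*(-84 + 2*z)/3 (a(z) = (z*(z + (-84 - (-1)*z)))/3 = (z*(z + (-84 + z)))/3 = (z*(-84 + 2*z))/3 = z*(-84 + 2*z)/3)
((x - 1764)/(-907 + 23149) + a(-81))*(5656 - 6408) = ((-8000 - 1764)/(-907 + 23149) + (⅔)*(-81)*(-42 - 81))*(5656 - 6408) = (-9764/22242 + (⅔)*(-81)*(-123))*(-752) = (-9764*1/22242 + 6642)*(-752) = (-4882/11121 + 6642)*(-752) = (73860800/11121)*(-752) = -55543321600/11121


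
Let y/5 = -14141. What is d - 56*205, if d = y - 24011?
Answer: -106196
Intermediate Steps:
y = -70705 (y = 5*(-14141) = -70705)
d = -94716 (d = -70705 - 24011 = -94716)
d - 56*205 = -94716 - 56*205 = -94716 - 1*11480 = -94716 - 11480 = -106196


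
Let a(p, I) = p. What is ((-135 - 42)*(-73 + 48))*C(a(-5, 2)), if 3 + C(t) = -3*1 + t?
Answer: -48675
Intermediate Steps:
C(t) = -6 + t (C(t) = -3 + (-3*1 + t) = -3 + (-3 + t) = -6 + t)
((-135 - 42)*(-73 + 48))*C(a(-5, 2)) = ((-135 - 42)*(-73 + 48))*(-6 - 5) = -177*(-25)*(-11) = 4425*(-11) = -48675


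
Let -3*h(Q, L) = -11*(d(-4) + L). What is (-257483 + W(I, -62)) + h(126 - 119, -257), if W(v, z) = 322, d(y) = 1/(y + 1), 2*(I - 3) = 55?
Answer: -2322941/9 ≈ -2.5810e+5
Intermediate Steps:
I = 61/2 (I = 3 + (1/2)*55 = 3 + 55/2 = 61/2 ≈ 30.500)
d(y) = 1/(1 + y)
h(Q, L) = -11/9 + 11*L/3 (h(Q, L) = -(-11)*(1/(1 - 4) + L)/3 = -(-11)*(1/(-3) + L)/3 = -(-11)*(-1/3 + L)/3 = -(11/3 - 11*L)/3 = -11/9 + 11*L/3)
(-257483 + W(I, -62)) + h(126 - 119, -257) = (-257483 + 322) + (-11/9 + (11/3)*(-257)) = -257161 + (-11/9 - 2827/3) = -257161 - 8492/9 = -2322941/9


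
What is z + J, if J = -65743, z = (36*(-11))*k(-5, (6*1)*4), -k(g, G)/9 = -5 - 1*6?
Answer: -104947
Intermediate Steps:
k(g, G) = 99 (k(g, G) = -9*(-5 - 1*6) = -9*(-5 - 6) = -9*(-11) = 99)
z = -39204 (z = (36*(-11))*99 = -396*99 = -39204)
z + J = -39204 - 65743 = -104947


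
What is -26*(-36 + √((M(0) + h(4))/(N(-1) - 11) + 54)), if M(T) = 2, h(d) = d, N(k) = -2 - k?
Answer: 936 - 13*√214 ≈ 745.83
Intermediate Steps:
-26*(-36 + √((M(0) + h(4))/(N(-1) - 11) + 54)) = -26*(-36 + √((2 + 4)/((-2 - 1*(-1)) - 11) + 54)) = -26*(-36 + √(6/((-2 + 1) - 11) + 54)) = -26*(-36 + √(6/(-1 - 11) + 54)) = -26*(-36 + √(6/(-12) + 54)) = -26*(-36 + √(6*(-1/12) + 54)) = -26*(-36 + √(-½ + 54)) = -26*(-36 + √(107/2)) = -26*(-36 + √214/2) = 936 - 13*√214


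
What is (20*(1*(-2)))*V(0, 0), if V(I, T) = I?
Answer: 0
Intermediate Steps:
(20*(1*(-2)))*V(0, 0) = (20*(1*(-2)))*0 = (20*(-2))*0 = -40*0 = 0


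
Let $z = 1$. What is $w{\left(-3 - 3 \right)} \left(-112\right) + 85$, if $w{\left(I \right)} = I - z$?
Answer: $869$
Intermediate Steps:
$w{\left(I \right)} = -1 + I$ ($w{\left(I \right)} = I - 1 = -1 + I$)
$w{\left(-3 - 3 \right)} \left(-112\right) + 85 = \left(-1 - 6\right) \left(-112\right) + 85 = \left(-7\right) \left(-112\right) + 85 = 784 + 85 = 869$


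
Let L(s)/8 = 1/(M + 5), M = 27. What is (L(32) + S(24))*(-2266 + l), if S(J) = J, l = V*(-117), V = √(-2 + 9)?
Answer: -109901/2 - 11349*√7/4 ≈ -62457.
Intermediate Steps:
V = √7 ≈ 2.6458
L(s) = ¼ (L(s) = 8/(27 + 5) = 8/32 = 8*(1/32) = ¼)
l = -117*√7 (l = √7*(-117) = -117*√7 ≈ -309.55)
(L(32) + S(24))*(-2266 + l) = (¼ + 24)*(-2266 - 117*√7) = 97*(-2266 - 117*√7)/4 = -109901/2 - 11349*√7/4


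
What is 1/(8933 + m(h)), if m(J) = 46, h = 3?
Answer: 1/8979 ≈ 0.00011137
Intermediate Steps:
1/(8933 + m(h)) = 1/(8933 + 46) = 1/8979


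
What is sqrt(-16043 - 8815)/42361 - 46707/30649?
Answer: -46707/30649 + 3*I*sqrt(2762)/42361 ≈ -1.5239 + 0.0037219*I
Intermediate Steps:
sqrt(-16043 - 8815)/42361 - 46707/30649 = sqrt(-24858)*(1/42361) - 46707*1/30649 = (3*I*sqrt(2762))*(1/42361) - 46707/30649 = 3*I*sqrt(2762)/42361 - 46707/30649 = -46707/30649 + 3*I*sqrt(2762)/42361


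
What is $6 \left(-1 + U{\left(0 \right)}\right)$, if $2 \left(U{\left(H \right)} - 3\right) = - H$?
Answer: $12$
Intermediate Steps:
$U{\left(H \right)} = 3 - \frac{H}{2}$ ($U{\left(H \right)} = 3 + \frac{\left(-1\right) H}{2} = 3 - \frac{H}{2}$)
$6 \left(-1 + U{\left(0 \right)}\right) = 6 \left(-1 + \left(3 - 0\right)\right) = 6 \left(-1 + \left(3 + 0\right)\right) = 6 \left(-1 + 3\right) = 6 \cdot 2 = 12$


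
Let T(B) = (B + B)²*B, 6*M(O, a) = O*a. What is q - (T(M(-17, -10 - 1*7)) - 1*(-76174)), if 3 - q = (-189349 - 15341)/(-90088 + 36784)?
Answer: -125490988031/239868 ≈ -5.2317e+5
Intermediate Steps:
q = -7463/8884 (q = 3 - (-189349 - 15341)/(-90088 + 36784) = 3 - (-204690)/(-53304) = 3 - (-204690)*(-1)/53304 = 3 - 1*34115/8884 = 3 - 34115/8884 = -7463/8884 ≈ -0.84005)
M(O, a) = O*a/6 (M(O, a) = (O*a)/6 = O*a/6)
T(B) = 4*B³ (T(B) = (2*B)²*B = (4*B²)*B = 4*B³)
q - (T(M(-17, -10 - 1*7)) - 1*(-76174)) = -7463/8884 - (4*((⅙)*(-17)*(-10 - 1*7))³ - 1*(-76174)) = -7463/8884 - (4*((⅙)*(-17)*(-10 - 7))³ + 76174) = -7463/8884 - (4*((⅙)*(-17)*(-17))³ + 76174) = -7463/8884 - (4*(289/6)³ + 76174) = -7463/8884 - (4*(24137569/216) + 76174) = -7463/8884 - (24137569/54 + 76174) = -7463/8884 - 1*28250965/54 = -7463/8884 - 28250965/54 = -125490988031/239868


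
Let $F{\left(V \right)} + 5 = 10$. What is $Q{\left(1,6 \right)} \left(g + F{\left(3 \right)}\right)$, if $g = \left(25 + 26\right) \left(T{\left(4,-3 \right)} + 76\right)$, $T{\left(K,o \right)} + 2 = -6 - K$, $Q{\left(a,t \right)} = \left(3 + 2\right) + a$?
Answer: $19614$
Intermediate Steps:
$Q{\left(a,t \right)} = 5 + a$
$T{\left(K,o \right)} = -8 - K$ ($T{\left(K,o \right)} = -2 - \left(6 + K\right) = -8 - K$)
$F{\left(V \right)} = 5$ ($F{\left(V \right)} = -5 + 10 = 5$)
$g = 3264$ ($g = \left(25 + 26\right) \left(\left(-8 - 4\right) + 76\right) = 51 \left(\left(-8 - 4\right) + 76\right) = 51 \left(-12 + 76\right) = 51 \cdot 64 = 3264$)
$Q{\left(1,6 \right)} \left(g + F{\left(3 \right)}\right) = \left(5 + 1\right) \left(3264 + 5\right) = 6 \cdot 3269 = 19614$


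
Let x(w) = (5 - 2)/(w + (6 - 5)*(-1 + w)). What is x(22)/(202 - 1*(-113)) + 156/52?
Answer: 13546/4515 ≈ 3.0002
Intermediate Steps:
x(w) = 3/(-1 + 2*w) (x(w) = 3/(w + 1*(-1 + w)) = 3/(w + (-1 + w)) = 3/(-1 + 2*w))
x(22)/(202 - 1*(-113)) + 156/52 = (3/(-1 + 2*22))/(202 - 1*(-113)) + 156/52 = (3/(-1 + 44))/(202 + 113) + 156*(1/52) = (3/43)/315 + 3 = (3*(1/43))*(1/315) + 3 = (3/43)*(1/315) + 3 = 1/4515 + 3 = 13546/4515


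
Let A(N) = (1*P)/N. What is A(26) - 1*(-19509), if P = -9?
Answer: 507225/26 ≈ 19509.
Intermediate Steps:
A(N) = -9/N (A(N) = (1*(-9))/N = -9/N)
A(26) - 1*(-19509) = -9/26 - 1*(-19509) = -9*1/26 + 19509 = -9/26 + 19509 = 507225/26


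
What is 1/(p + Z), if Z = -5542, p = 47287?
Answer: 1/41745 ≈ 2.3955e-5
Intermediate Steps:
1/(p + Z) = 1/(47287 - 5542) = 1/41745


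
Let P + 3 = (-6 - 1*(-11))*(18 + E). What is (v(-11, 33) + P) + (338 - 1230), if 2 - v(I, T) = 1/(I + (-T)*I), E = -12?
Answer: -303777/352 ≈ -863.00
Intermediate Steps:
v(I, T) = 2 - 1/(I - I*T) (v(I, T) = 2 - 1/(I + (-T)*I) = 2 - 1/(I - I*T))
P = 27 (P = -3 + (-6 - 1*(-11))*(18 - 12) = -3 + (-6 + 11)*6 = -3 + 5*6 = -3 + 30 = 27)
(v(-11, 33) + P) + (338 - 1230) = ((1 - 2*(-11) + 2*(-11)*33)/((-11)*(-1 + 33)) + 27) + (338 - 1230) = (-1/11*(1 + 22 - 726)/32 + 27) - 892 = (-1/11*1/32*(-703) + 27) - 892 = (703/352 + 27) - 892 = 10207/352 - 892 = -303777/352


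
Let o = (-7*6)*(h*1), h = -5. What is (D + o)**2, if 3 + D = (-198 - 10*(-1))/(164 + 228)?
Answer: 409617121/9604 ≈ 42651.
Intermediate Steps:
D = -341/98 (D = -3 + (-198 - 10*(-1))/(164 + 228) = -3 + (-198 + 10)/392 = -3 - 188*1/392 = -3 - 47/98 = -341/98 ≈ -3.4796)
o = 210 (o = (-7*6)*(-5*1) = -42*(-5) = 210)
(D + o)**2 = (-341/98 + 210)**2 = (20239/98)**2 = 409617121/9604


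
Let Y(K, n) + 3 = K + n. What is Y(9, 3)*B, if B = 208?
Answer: 1872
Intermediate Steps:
Y(K, n) = -3 + K + n (Y(K, n) = -3 + (K + n) = -3 + K + n)
Y(9, 3)*B = (-3 + 9 + 3)*208 = 9*208 = 1872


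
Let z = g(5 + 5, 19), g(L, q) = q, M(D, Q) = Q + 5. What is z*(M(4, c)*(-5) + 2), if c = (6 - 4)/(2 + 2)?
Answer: -969/2 ≈ -484.50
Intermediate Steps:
c = ½ (c = 2/4 = 2*(¼) = ½ ≈ 0.50000)
M(D, Q) = 5 + Q
z = 19
z*(M(4, c)*(-5) + 2) = 19*((5 + ½)*(-5) + 2) = 19*((11/2)*(-5) + 2) = 19*(-55/2 + 2) = 19*(-51/2) = -969/2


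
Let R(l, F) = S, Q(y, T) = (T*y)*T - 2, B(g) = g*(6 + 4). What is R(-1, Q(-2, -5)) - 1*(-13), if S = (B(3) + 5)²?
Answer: 1238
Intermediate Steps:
B(g) = 10*g (B(g) = g*10 = 10*g)
Q(y, T) = -2 + y*T² (Q(y, T) = y*T² - 2 = -2 + y*T²)
S = 1225 (S = (10*3 + 5)² = (30 + 5)² = 35² = 1225)
R(l, F) = 1225
R(-1, Q(-2, -5)) - 1*(-13) = 1225 - 1*(-13) = 1225 + 13 = 1238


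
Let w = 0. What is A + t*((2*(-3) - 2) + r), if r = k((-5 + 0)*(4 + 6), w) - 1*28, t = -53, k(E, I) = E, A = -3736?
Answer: 822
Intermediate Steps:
r = -78 (r = (-5 + 0)*(4 + 6) - 1*28 = -5*10 - 28 = -50 - 28 = -78)
A + t*((2*(-3) - 2) + r) = -3736 - 53*((2*(-3) - 2) - 78) = -3736 - 53*((-6 - 2) - 78) = -3736 - 53*(-8 - 78) = -3736 - 53*(-86) = -3736 + 4558 = 822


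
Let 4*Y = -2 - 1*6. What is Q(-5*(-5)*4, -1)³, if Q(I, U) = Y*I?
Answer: -8000000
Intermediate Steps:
Y = -2 (Y = (-2 - 1*6)/4 = (-2 - 6)/4 = (¼)*(-8) = -2)
Q(I, U) = -2*I
Q(-5*(-5)*4, -1)³ = (-2*(-5*(-5))*4)³ = (-50*4)³ = (-2*100)³ = (-200)³ = -8000000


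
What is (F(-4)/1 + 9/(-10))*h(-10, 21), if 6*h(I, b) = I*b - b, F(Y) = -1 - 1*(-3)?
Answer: -847/20 ≈ -42.350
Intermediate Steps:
F(Y) = 2 (F(Y) = -1 + 3 = 2)
h(I, b) = -b/6 + I*b/6 (h(I, b) = (I*b - b)/6 = (-b + I*b)/6 = -b/6 + I*b/6)
(F(-4)/1 + 9/(-10))*h(-10, 21) = (2/1 + 9/(-10))*((1/6)*21*(-1 - 10)) = (2*1 + 9*(-1/10))*((1/6)*21*(-11)) = (2 - 9/10)*(-77/2) = (11/10)*(-77/2) = -847/20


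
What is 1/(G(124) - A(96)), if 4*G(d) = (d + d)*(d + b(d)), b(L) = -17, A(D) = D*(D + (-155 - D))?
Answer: 1/21514 ≈ 4.6481e-5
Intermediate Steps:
A(D) = -155*D (A(D) = D*(-155) = -155*D)
G(d) = d*(-17 + d)/2 (G(d) = ((d + d)*(d - 17))/4 = ((2*d)*(-17 + d))/4 = (2*d*(-17 + d))/4 = d*(-17 + d)/2)
1/(G(124) - A(96)) = 1/((1/2)*124*(-17 + 124) - (-155)*96) = 1/((1/2)*124*107 - 1*(-14880)) = 1/(6634 + 14880) = 1/21514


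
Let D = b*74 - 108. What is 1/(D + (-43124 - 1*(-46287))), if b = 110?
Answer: 1/11195 ≈ 8.9326e-5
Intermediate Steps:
D = 8032 (D = 110*74 - 108 = 8140 - 108 = 8032)
1/(D + (-43124 - 1*(-46287))) = 1/(8032 + (-43124 - 1*(-46287))) = 1/(8032 + (-43124 + 46287)) = 1/(8032 + 3163) = 1/11195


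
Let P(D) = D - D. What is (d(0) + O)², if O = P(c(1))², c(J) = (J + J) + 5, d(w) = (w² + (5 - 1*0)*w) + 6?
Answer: 36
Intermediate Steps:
d(w) = 6 + w² + 5*w (d(w) = (w² + (5 + 0)*w) + 6 = (w² + 5*w) + 6 = 6 + w² + 5*w)
c(J) = 5 + 2*J (c(J) = 2*J + 5 = 5 + 2*J)
P(D) = 0
O = 0 (O = 0² = 0)
(d(0) + O)² = ((6 + 0² + 5*0) + 0)² = ((6 + 0 + 0) + 0)² = (6 + 0)² = 6² = 36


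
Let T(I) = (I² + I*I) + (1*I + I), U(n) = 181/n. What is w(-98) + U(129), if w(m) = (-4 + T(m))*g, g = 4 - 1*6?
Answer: -4903883/129 ≈ -38015.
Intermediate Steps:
g = -2 (g = 4 - 6 = -2)
T(I) = 2*I + 2*I² (T(I) = (I² + I²) + (I + I) = 2*I² + 2*I = 2*I + 2*I²)
w(m) = 8 - 4*m*(1 + m) (w(m) = (-4 + 2*m*(1 + m))*(-2) = 8 - 4*m*(1 + m))
w(-98) + U(129) = (8 - 4*(-98)*(1 - 98)) + 181/129 = (8 - 4*(-98)*(-97)) + 181*(1/129) = (8 - 38024) + 181/129 = -38016 + 181/129 = -4903883/129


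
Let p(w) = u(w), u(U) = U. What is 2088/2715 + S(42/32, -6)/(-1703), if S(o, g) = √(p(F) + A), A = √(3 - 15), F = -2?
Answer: 696/905 - √(-2 + 2*I*√3)/1703 ≈ 0.76847 - 0.0010171*I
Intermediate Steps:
A = 2*I*√3 (A = √(-12) = 2*I*√3 ≈ 3.4641*I)
p(w) = w
S(o, g) = √(-2 + 2*I*√3)
2088/2715 + S(42/32, -6)/(-1703) = 2088/2715 + √(-2 + 2*I*√3)/(-1703) = 2088*(1/2715) + √(-2 + 2*I*√3)*(-1/1703) = 696/905 - √(-2 + 2*I*√3)/1703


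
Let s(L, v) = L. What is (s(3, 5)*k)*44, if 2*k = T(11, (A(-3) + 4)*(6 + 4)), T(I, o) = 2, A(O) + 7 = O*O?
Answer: 132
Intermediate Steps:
A(O) = -7 + O² (A(O) = -7 + O*O = -7 + O²)
k = 1 (k = (½)*2 = 1)
(s(3, 5)*k)*44 = (3*1)*44 = 3*44 = 132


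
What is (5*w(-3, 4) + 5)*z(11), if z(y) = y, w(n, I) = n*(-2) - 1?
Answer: 330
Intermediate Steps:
w(n, I) = -1 - 2*n (w(n, I) = -2*n - 1 = -1 - 2*n)
(5*w(-3, 4) + 5)*z(11) = (5*(-1 - 2*(-3)) + 5)*11 = (5*(-1 + 6) + 5)*11 = (5*5 + 5)*11 = (25 + 5)*11 = 30*11 = 330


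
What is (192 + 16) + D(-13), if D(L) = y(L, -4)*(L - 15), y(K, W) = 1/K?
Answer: 2732/13 ≈ 210.15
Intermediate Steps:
D(L) = (-15 + L)/L (D(L) = (L - 15)/L = (-15 + L)/L)
(192 + 16) + D(-13) = (192 + 16) + (-15 - 13)/(-13) = 208 - 1/13*(-28) = 208 + 28/13 = 2732/13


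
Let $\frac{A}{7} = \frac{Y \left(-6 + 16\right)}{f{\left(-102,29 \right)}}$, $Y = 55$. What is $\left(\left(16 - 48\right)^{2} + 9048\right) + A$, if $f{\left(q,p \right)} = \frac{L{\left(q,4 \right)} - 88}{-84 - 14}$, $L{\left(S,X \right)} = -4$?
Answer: $\frac{325981}{23} \approx 14173.0$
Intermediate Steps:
$f{\left(q,p \right)} = \frac{46}{49}$ ($f{\left(q,p \right)} = \frac{-4 - 88}{-84 - 14} = - \frac{92}{-98} = \left(-92\right) \left(- \frac{1}{98}\right) = \frac{46}{49}$)
$A = \frac{94325}{23}$ ($A = 7 \frac{55 \left(-6 + 16\right)}{\frac{46}{49}} = 7 \cdot 55 \cdot 10 \cdot \frac{49}{46} = 7 \cdot 550 \cdot \frac{49}{46} = 7 \cdot \frac{13475}{23} = \frac{94325}{23} \approx 4101.1$)
$\left(\left(16 - 48\right)^{2} + 9048\right) + A = \left(\left(16 - 48\right)^{2} + 9048\right) + \frac{94325}{23} = \left(\left(-32\right)^{2} + 9048\right) + \frac{94325}{23} = \left(1024 + 9048\right) + \frac{94325}{23} = 10072 + \frac{94325}{23} = \frac{325981}{23}$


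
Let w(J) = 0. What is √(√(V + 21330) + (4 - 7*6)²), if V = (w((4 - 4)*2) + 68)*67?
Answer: √(1444 + 43*√14) ≈ 40.061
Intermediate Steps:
V = 4556 (V = (0 + 68)*67 = 68*67 = 4556)
√(√(V + 21330) + (4 - 7*6)²) = √(√(4556 + 21330) + (4 - 7*6)²) = √(√25886 + (4 - 42)²) = √(43*√14 + (-38)²) = √(43*√14 + 1444) = √(1444 + 43*√14)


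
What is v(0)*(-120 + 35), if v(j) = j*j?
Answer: 0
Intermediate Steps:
v(j) = j²
v(0)*(-120 + 35) = 0²*(-120 + 35) = 0*(-85) = 0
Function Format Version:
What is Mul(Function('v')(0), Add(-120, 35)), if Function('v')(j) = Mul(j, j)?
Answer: 0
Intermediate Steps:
Function('v')(j) = Pow(j, 2)
Mul(Function('v')(0), Add(-120, 35)) = Mul(Pow(0, 2), Add(-120, 35)) = Mul(0, -85) = 0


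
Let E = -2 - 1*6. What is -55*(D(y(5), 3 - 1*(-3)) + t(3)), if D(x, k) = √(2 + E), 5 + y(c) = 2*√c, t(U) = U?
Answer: -165 - 55*I*√6 ≈ -165.0 - 134.72*I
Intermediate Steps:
E = -8 (E = -2 - 6 = -8)
y(c) = -5 + 2*√c
D(x, k) = I*√6 (D(x, k) = √(2 - 8) = √(-6) = I*√6)
-55*(D(y(5), 3 - 1*(-3)) + t(3)) = -55*(I*√6 + 3) = -55*(3 + I*√6) = -165 - 55*I*√6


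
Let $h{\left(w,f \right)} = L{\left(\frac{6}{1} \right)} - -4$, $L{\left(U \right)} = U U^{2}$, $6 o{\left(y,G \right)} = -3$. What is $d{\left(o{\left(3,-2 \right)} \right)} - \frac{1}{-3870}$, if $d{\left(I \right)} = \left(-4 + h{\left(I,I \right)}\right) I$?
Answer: $- \frac{417959}{3870} \approx -108.0$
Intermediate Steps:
$o{\left(y,G \right)} = - \frac{1}{2}$ ($o{\left(y,G \right)} = \frac{1}{6} \left(-3\right) = - \frac{1}{2}$)
$L{\left(U \right)} = U^{3}$
$h{\left(w,f \right)} = 220$ ($h{\left(w,f \right)} = \left(\frac{6}{1}\right)^{3} - -4 = \left(6 \cdot 1\right)^{3} + 4 = 6^{3} + 4 = 216 + 4 = 220$)
$d{\left(I \right)} = 216 I$ ($d{\left(I \right)} = \left(-4 + 220\right) I = 216 I$)
$d{\left(o{\left(3,-2 \right)} \right)} - \frac{1}{-3870} = 216 \left(- \frac{1}{2}\right) - \frac{1}{-3870} = -108 - - \frac{1}{3870} = -108 + \frac{1}{3870} = - \frac{417959}{3870}$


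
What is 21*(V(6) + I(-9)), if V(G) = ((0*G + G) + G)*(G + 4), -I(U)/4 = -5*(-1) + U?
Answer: 2856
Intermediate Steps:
I(U) = -20 - 4*U (I(U) = -4*(-5*(-1) + U) = -4*(5 + U) = -20 - 4*U)
V(G) = 2*G*(4 + G) (V(G) = ((0 + G) + G)*(4 + G) = (G + G)*(4 + G) = (2*G)*(4 + G) = 2*G*(4 + G))
21*(V(6) + I(-9)) = 21*(2*6*(4 + 6) + (-20 - 4*(-9))) = 21*(2*6*10 + (-20 + 36)) = 21*(120 + 16) = 21*136 = 2856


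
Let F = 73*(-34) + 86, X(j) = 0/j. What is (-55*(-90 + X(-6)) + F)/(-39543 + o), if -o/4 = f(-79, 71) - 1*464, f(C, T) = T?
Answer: -2554/37971 ≈ -0.067262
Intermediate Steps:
X(j) = 0
o = 1572 (o = -4*(71 - 1*464) = -4*(71 - 464) = -4*(-393) = 1572)
F = -2396 (F = -2482 + 86 = -2396)
(-55*(-90 + X(-6)) + F)/(-39543 + o) = (-55*(-90 + 0) - 2396)/(-39543 + 1572) = (-55*(-90) - 2396)/(-37971) = (4950 - 2396)*(-1/37971) = 2554*(-1/37971) = -2554/37971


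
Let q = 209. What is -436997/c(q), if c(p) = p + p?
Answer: -39727/38 ≈ -1045.4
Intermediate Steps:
c(p) = 2*p
-436997/c(q) = -436997/(2*209) = -436997/418 = -436997*1/418 = -39727/38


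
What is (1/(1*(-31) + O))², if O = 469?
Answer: 1/191844 ≈ 5.2126e-6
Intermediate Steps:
(1/(1*(-31) + O))² = (1/(1*(-31) + 469))² = (1/(-31 + 469))² = (1/438)² = 1/191844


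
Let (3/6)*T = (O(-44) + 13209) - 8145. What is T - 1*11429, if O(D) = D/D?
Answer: -1299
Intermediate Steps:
O(D) = 1
T = 10130 (T = 2*((1 + 13209) - 8145) = 2*(13210 - 8145) = 2*5065 = 10130)
T - 1*11429 = 10130 - 1*11429 = 10130 - 11429 = -1299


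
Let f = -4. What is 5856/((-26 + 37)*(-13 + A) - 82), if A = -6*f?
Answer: 1952/13 ≈ 150.15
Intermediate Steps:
A = 24 (A = -6*(-4) = 24)
5856/((-26 + 37)*(-13 + A) - 82) = 5856/((-26 + 37)*(-13 + 24) - 82) = 5856/(11*11 - 82) = 5856/(121 - 82) = 5856/39 = (1/39)*5856 = 1952/13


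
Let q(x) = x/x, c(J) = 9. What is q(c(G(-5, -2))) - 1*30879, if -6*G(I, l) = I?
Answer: -30878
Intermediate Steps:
G(I, l) = -I/6
q(x) = 1
q(c(G(-5, -2))) - 1*30879 = 1 - 1*30879 = 1 - 30879 = -30878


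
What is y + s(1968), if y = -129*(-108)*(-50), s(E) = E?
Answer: -694632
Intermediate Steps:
y = -696600 (y = 13932*(-50) = -696600)
y + s(1968) = -696600 + 1968 = -694632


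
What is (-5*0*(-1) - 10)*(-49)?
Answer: 490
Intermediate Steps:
(-5*0*(-1) - 10)*(-49) = (0*(-1) - 10)*(-49) = (0 - 10)*(-49) = -10*(-49) = 490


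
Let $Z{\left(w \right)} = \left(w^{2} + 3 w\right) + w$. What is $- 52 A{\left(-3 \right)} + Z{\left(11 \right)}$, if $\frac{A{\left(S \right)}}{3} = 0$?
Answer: $165$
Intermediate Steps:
$Z{\left(w \right)} = w^{2} + 4 w$
$A{\left(S \right)} = 0$ ($A{\left(S \right)} = 3 \cdot 0 = 0$)
$- 52 A{\left(-3 \right)} + Z{\left(11 \right)} = \left(-52\right) 0 + 11 \left(4 + 11\right) = 0 + 11 \cdot 15 = 0 + 165 = 165$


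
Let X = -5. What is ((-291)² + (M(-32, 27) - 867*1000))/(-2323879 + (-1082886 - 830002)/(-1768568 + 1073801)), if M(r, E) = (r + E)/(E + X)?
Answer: 24353667651/72342475810 ≈ 0.33664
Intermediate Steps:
M(r, E) = (E + r)/(-5 + E) (M(r, E) = (r + E)/(E - 5) = (E + r)/(-5 + E))
((-291)² + (M(-32, 27) - 867*1000))/(-2323879 + (-1082886 - 830002)/(-1768568 + 1073801)) = ((-291)² + ((27 - 32)/(-5 + 27) - 867*1000))/(-2323879 + (-1082886 - 830002)/(-1768568 + 1073801)) = (84681 + (-5/22 - 867000))/(-2323879 - 1912888/(-694767)) = (84681 + ((1/22)*(-5) - 867000))/(-2323879 - 1912888*(-1/694767)) = (84681 + (-5/22 - 867000))/(-2323879 + 1912888/694767) = (84681 - 19074005/22)/(-1614552528305/694767) = -17211023/22*(-694767/1614552528305) = 24353667651/72342475810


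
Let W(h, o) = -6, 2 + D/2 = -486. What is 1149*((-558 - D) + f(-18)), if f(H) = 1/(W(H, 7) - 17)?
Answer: 11045337/23 ≈ 4.8023e+5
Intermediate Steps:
D = -976 (D = -4 + 2*(-486) = -4 - 972 = -976)
f(H) = -1/23 (f(H) = 1/(-6 - 17) = 1/(-23) = -1/23)
1149*((-558 - D) + f(-18)) = 1149*((-558 - 1*(-976)) - 1/23) = 1149*((-558 + 976) - 1/23) = 1149*(418 - 1/23) = 1149*(9613/23) = 11045337/23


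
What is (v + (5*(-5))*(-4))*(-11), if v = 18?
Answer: -1298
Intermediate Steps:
(v + (5*(-5))*(-4))*(-11) = (18 + (5*(-5))*(-4))*(-11) = (18 - 25*(-4))*(-11) = (18 + 100)*(-11) = 118*(-11) = -1298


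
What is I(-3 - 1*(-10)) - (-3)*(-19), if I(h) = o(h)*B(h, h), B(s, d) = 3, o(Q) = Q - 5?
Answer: -51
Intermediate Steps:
o(Q) = -5 + Q
I(h) = -15 + 3*h (I(h) = (-5 + h)*3 = -15 + 3*h)
I(-3 - 1*(-10)) - (-3)*(-19) = (-15 + 3*(-3 - 1*(-10))) - (-3)*(-19) = (-15 + 3*(-3 + 10)) - 1*57 = (-15 + 3*7) - 57 = (-15 + 21) - 57 = 6 - 57 = -51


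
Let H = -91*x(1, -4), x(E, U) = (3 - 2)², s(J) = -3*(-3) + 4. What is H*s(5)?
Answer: -1183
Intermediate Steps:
s(J) = 13 (s(J) = 9 + 4 = 13)
x(E, U) = 1 (x(E, U) = 1² = 1)
H = -91 (H = -91*1 = -91)
H*s(5) = -91*13 = -1183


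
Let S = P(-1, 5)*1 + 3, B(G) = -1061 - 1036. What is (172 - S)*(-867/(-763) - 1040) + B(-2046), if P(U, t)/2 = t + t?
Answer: -119705308/763 ≈ -1.5689e+5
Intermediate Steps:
P(U, t) = 4*t (P(U, t) = 2*(t + t) = 2*(2*t) = 4*t)
B(G) = -2097
S = 23 (S = (4*5)*1 + 3 = 20*1 + 3 = 20 + 3 = 23)
(172 - S)*(-867/(-763) - 1040) + B(-2046) = (172 - 1*23)*(-867/(-763) - 1040) - 2097 = (172 - 23)*(-867*(-1/763) - 1040) - 2097 = 149*(867/763 - 1040) - 2097 = 149*(-792653/763) - 2097 = -118105297/763 - 2097 = -119705308/763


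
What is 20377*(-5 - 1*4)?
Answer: -183393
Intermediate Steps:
20377*(-5 - 1*4) = 20377*(-5 - 4) = 20377*(-9) = -183393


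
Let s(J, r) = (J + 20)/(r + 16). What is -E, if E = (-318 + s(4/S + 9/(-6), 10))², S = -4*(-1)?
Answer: -1610361/16 ≈ -1.0065e+5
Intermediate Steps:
S = 4
s(J, r) = (20 + J)/(16 + r)
E = 1610361/16 (E = (-318 + (20 + (4/4 + 9/(-6)))/(16 + 10))² = (-318 + (20 + (4*(¼) + 9*(-⅙)))/26)² = (-318 + (20 + (1 - 3/2))/26)² = (-318 + (20 - ½)/26)² = (-318 + (1/26)*(39/2))² = (-318 + ¾)² = (-1269/4)² = 1610361/16 ≈ 1.0065e+5)
-E = -1*1610361/16 = -1610361/16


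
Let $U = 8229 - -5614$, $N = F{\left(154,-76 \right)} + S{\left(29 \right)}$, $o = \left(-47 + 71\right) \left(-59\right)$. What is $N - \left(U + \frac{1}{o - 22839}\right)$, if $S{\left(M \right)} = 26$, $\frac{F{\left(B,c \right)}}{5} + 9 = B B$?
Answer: $\frac{2539935091}{24255} \approx 1.0472 \cdot 10^{5}$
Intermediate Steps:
$F{\left(B,c \right)} = -45 + 5 B^{2}$ ($F{\left(B,c \right)} = -45 + 5 B B = -45 + 5 B^{2}$)
$o = -1416$ ($o = 24 \left(-59\right) = -1416$)
$N = 118561$ ($N = \left(-45 + 5 \cdot 154^{2}\right) + 26 = \left(-45 + 5 \cdot 23716\right) + 26 = \left(-45 + 118580\right) + 26 = 118535 + 26 = 118561$)
$U = 13843$ ($U = 8229 + 5614 = 13843$)
$N - \left(U + \frac{1}{o - 22839}\right) = 118561 - \left(13843 + \frac{1}{-1416 - 22839}\right) = 118561 - \left(13843 + \frac{1}{-24255}\right) = 118561 - \left(13843 - \frac{1}{24255}\right) = 118561 - \frac{335761964}{24255} = \frac{2539935091}{24255}$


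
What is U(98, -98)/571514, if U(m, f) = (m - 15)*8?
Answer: 332/285757 ≈ 0.0011618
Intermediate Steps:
U(m, f) = -120 + 8*m (U(m, f) = (-15 + m)*8 = -120 + 8*m)
U(98, -98)/571514 = (-120 + 8*98)/571514 = (-120 + 784)*(1/571514) = 664*(1/571514) = 332/285757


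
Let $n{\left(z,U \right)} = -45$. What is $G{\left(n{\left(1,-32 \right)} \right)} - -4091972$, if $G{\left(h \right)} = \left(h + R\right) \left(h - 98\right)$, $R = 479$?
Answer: $4029910$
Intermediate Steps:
$G{\left(h \right)} = \left(-98 + h\right) \left(479 + h\right)$ ($G{\left(h \right)} = \left(h + 479\right) \left(h - 98\right) = \left(479 + h\right) \left(-98 + h\right) = \left(-98 + h\right) \left(479 + h\right)$)
$G{\left(n{\left(1,-32 \right)} \right)} - -4091972 = \left(-46942 + \left(-45\right)^{2} + 381 \left(-45\right)\right) - -4091972 = \left(-46942 + 2025 - 17145\right) + 4091972 = -62062 + 4091972 = 4029910$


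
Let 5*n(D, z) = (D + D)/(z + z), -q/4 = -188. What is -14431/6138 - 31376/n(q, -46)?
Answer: 2767743883/288486 ≈ 9594.0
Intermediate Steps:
q = 752 (q = -4*(-188) = 752)
n(D, z) = D/(5*z) (n(D, z) = ((D + D)/(z + z))/5 = ((2*D)/((2*z)))/5 = ((2*D)*(1/(2*z)))/5 = (D/z)/5 = D/(5*z))
-14431/6138 - 31376/n(q, -46) = -14431/6138 - 31376/((1/5)*752/(-46)) = -14431*1/6138 - 31376/((1/5)*752*(-1/46)) = -14431/6138 - 31376/(-376/115) = -14431/6138 - 31376*(-115/376) = -14431/6138 + 451030/47 = 2767743883/288486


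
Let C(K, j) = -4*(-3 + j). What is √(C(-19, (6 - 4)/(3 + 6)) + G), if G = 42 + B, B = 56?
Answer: √982/3 ≈ 10.446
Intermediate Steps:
C(K, j) = 12 - 4*j
G = 98 (G = 42 + 56 = 98)
√(C(-19, (6 - 4)/(3 + 6)) + G) = √((12 - 4*(6 - 4)/(3 + 6)) + 98) = √((12 - 8/9) + 98) = √(100/9 + 98) = √(982/9) = √982/3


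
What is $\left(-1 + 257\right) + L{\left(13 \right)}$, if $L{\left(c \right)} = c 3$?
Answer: $295$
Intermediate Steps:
$L{\left(c \right)} = 3 c$
$\left(-1 + 257\right) + L{\left(13 \right)} = \left(-1 + 257\right) + 3 \cdot 13 = 256 + 39 = 295$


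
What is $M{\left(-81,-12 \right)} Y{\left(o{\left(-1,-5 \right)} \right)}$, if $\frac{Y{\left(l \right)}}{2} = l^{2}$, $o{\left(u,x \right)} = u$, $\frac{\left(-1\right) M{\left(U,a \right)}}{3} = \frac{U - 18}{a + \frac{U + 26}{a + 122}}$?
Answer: $- \frac{1188}{25} \approx -47.52$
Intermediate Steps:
$M{\left(U,a \right)} = - \frac{3 \left(-18 + U\right)}{a + \frac{26 + U}{122 + a}}$ ($M{\left(U,a \right)} = - 3 \frac{U - 18}{a + \frac{U + 26}{a + 122}} = - 3 \frac{-18 + U}{a + \frac{26 + U}{122 + a}} = - \frac{3 \left(-18 + U\right)}{a + \frac{26 + U}{122 + a}}$)
$Y{\left(l \right)} = 2 l^{2}$
$M{\left(-81,-12 \right)} Y{\left(o{\left(-1,-5 \right)} \right)} = \frac{3 \left(2196 - -9882 + 18 \left(-12\right) - \left(-81\right) \left(-12\right)\right)}{26 - 81 + \left(-12\right)^{2} + 122 \left(-12\right)} 2 \left(-1\right)^{2} = \frac{3 \left(2196 + 9882 - 216 - 972\right)}{26 - 81 + 144 - 1464} \cdot 2 \cdot 1 = 3 \frac{1}{-1375} \cdot 10890 \cdot 2 = 3 \left(- \frac{1}{1375}\right) 10890 \cdot 2 = \left(- \frac{594}{25}\right) 2 = - \frac{1188}{25}$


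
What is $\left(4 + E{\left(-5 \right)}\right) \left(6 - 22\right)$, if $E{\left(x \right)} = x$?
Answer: $16$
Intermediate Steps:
$\left(4 + E{\left(-5 \right)}\right) \left(6 - 22\right) = \left(4 - 5\right) \left(6 - 22\right) = - (6 - 22) = \left(-1\right) \left(-16\right) = 16$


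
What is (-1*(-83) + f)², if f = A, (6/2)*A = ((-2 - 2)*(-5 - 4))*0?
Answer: 6889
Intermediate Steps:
A = 0 (A = (((-2 - 2)*(-5 - 4))*0)/3 = (-4*(-9)*0)/3 = (36*0)/3 = (⅓)*0 = 0)
f = 0
(-1*(-83) + f)² = (-1*(-83) + 0)² = (83 + 0)² = 83² = 6889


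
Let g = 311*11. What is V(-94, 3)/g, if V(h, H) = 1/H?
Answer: 1/10263 ≈ 9.7437e-5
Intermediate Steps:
g = 3421
V(-94, 3)/g = 1/(3*3421) = (⅓)*(1/3421) = 1/10263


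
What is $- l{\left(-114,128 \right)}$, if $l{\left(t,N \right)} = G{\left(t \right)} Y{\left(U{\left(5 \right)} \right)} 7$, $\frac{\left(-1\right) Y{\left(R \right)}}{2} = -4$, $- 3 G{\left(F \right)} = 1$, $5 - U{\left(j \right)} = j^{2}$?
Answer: $\frac{56}{3} \approx 18.667$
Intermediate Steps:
$U{\left(j \right)} = 5 - j^{2}$
$G{\left(F \right)} = - \frac{1}{3}$ ($G{\left(F \right)} = \left(- \frac{1}{3}\right) 1 = - \frac{1}{3}$)
$Y{\left(R \right)} = 8$ ($Y{\left(R \right)} = \left(-2\right) \left(-4\right) = 8$)
$l{\left(t,N \right)} = - \frac{56}{3}$ ($l{\left(t,N \right)} = \left(- \frac{1}{3}\right) 8 \cdot 7 = \left(- \frac{8}{3}\right) 7 = - \frac{56}{3}$)
$- l{\left(-114,128 \right)} = \left(-1\right) \left(- \frac{56}{3}\right) = \frac{56}{3}$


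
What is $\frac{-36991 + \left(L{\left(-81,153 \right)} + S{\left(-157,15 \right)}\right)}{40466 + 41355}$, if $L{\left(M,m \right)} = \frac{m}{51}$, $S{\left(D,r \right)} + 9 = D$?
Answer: $- \frac{37154}{81821} \approx -0.45409$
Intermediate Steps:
$S{\left(D,r \right)} = -9 + D$
$L{\left(M,m \right)} = \frac{m}{51}$ ($L{\left(M,m \right)} = m \frac{1}{51} = \frac{m}{51}$)
$\frac{-36991 + \left(L{\left(-81,153 \right)} + S{\left(-157,15 \right)}\right)}{40466 + 41355} = \frac{-36991 + \left(\frac{1}{51} \cdot 153 - 166\right)}{40466 + 41355} = \frac{-36991 + \left(3 - 166\right)}{81821} = \left(-36991 - 163\right) \frac{1}{81821} = \left(-37154\right) \frac{1}{81821} = - \frac{37154}{81821}$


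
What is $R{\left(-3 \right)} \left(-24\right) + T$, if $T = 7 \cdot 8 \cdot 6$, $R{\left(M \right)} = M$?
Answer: $408$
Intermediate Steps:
$T = 336$ ($T = 56 \cdot 6 = 336$)
$R{\left(-3 \right)} \left(-24\right) + T = \left(-3\right) \left(-24\right) + 336 = 72 + 336 = 408$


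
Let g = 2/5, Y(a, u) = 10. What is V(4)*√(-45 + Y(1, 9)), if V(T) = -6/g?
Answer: -15*I*√35 ≈ -88.741*I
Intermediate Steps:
g = ⅖ (g = 2*(⅕) = ⅖ ≈ 0.40000)
V(T) = -15 (V(T) = -6/⅖ = -6*5/2 = -15)
V(4)*√(-45 + Y(1, 9)) = -15*√(-45 + 10) = -15*I*√35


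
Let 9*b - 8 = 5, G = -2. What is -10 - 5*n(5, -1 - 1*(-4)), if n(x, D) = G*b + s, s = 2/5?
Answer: 22/9 ≈ 2.4444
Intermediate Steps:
s = ⅖ (s = 2*(⅕) = ⅖ ≈ 0.40000)
b = 13/9 (b = 8/9 + (⅑)*5 = 8/9 + 5/9 = 13/9 ≈ 1.4444)
n(x, D) = -112/45 (n(x, D) = -2*13/9 + ⅖ = -26/9 + ⅖ = -112/45)
-10 - 5*n(5, -1 - 1*(-4)) = -10 - 5*(-112/45) = -10 + 112/9 = 22/9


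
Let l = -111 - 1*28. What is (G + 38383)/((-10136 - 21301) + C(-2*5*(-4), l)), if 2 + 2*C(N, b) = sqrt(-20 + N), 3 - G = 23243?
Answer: -476065634/988347839 - 15143*sqrt(5)/988347839 ≈ -0.48171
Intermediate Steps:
G = -23240 (G = 3 - 1*23243 = 3 - 23243 = -23240)
l = -139 (l = -111 - 28 = -139)
C(N, b) = -1 + sqrt(-20 + N)/2
(G + 38383)/((-10136 - 21301) + C(-2*5*(-4), l)) = (-23240 + 38383)/((-10136 - 21301) + (-1 + sqrt(-20 - 2*5*(-4))/2)) = 15143/(-31437 + (-1 + sqrt(-20 - 10*(-4))/2)) = 15143/(-31437 + (-1 + sqrt(-20 + 40)/2)) = 15143/(-31437 + (-1 + sqrt(20)/2)) = 15143/(-31437 + (-1 + (2*sqrt(5))/2)) = 15143/(-31437 + (-1 + sqrt(5))) = 15143/(-31438 + sqrt(5))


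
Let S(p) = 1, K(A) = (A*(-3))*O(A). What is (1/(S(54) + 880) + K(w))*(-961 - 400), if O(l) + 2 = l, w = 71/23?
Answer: 6384173356/466049 ≈ 13699.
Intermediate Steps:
w = 71/23 (w = 71*(1/23) = 71/23 ≈ 3.0870)
O(l) = -2 + l
K(A) = -3*A*(-2 + A) (K(A) = (A*(-3))*(-2 + A) = (-3*A)*(-2 + A) = -3*A*(-2 + A))
(1/(S(54) + 880) + K(w))*(-961 - 400) = (1/(1 + 880) + 3*(71/23)*(2 - 1*71/23))*(-961 - 400) = (1/881 + 3*(71/23)*(2 - 71/23))*(-1361) = (1/881 + 3*(71/23)*(-25/23))*(-1361) = (1/881 - 5325/529)*(-1361) = -4690796/466049*(-1361) = 6384173356/466049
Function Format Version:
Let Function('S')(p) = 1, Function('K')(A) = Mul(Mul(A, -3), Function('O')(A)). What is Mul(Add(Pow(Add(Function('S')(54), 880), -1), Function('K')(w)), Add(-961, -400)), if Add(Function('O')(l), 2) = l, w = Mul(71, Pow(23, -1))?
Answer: Rational(6384173356, 466049) ≈ 13699.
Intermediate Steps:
w = Rational(71, 23) (w = Mul(71, Rational(1, 23)) = Rational(71, 23) ≈ 3.0870)
Function('O')(l) = Add(-2, l)
Function('K')(A) = Mul(-3, A, Add(-2, A)) (Function('K')(A) = Mul(Mul(A, -3), Add(-2, A)) = Mul(Mul(-3, A), Add(-2, A)) = Mul(-3, A, Add(-2, A)))
Mul(Add(Pow(Add(Function('S')(54), 880), -1), Function('K')(w)), Add(-961, -400)) = Mul(Add(Pow(Add(1, 880), -1), Mul(3, Rational(71, 23), Add(2, Mul(-1, Rational(71, 23))))), Add(-961, -400)) = Mul(Add(Pow(881, -1), Mul(3, Rational(71, 23), Add(2, Rational(-71, 23)))), -1361) = Mul(Add(Rational(1, 881), Mul(3, Rational(71, 23), Rational(-25, 23))), -1361) = Mul(Add(Rational(1, 881), Rational(-5325, 529)), -1361) = Mul(Rational(-4690796, 466049), -1361) = Rational(6384173356, 466049)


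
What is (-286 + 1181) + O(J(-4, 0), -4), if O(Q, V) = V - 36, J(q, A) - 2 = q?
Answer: 855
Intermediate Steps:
J(q, A) = 2 + q
O(Q, V) = -36 + V
(-286 + 1181) + O(J(-4, 0), -4) = (-286 + 1181) + (-36 - 4) = 895 - 40 = 855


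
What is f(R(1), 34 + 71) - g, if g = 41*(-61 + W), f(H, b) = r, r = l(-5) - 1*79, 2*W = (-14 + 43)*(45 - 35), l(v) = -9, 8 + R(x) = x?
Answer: -3532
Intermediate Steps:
R(x) = -8 + x
W = 145 (W = ((-14 + 43)*(45 - 35))/2 = (29*10)/2 = (½)*290 = 145)
r = -88 (r = -9 - 1*79 = -9 - 79 = -88)
f(H, b) = -88
g = 3444 (g = 41*(-61 + 145) = 41*84 = 3444)
f(R(1), 34 + 71) - g = -88 - 1*3444 = -88 - 3444 = -3532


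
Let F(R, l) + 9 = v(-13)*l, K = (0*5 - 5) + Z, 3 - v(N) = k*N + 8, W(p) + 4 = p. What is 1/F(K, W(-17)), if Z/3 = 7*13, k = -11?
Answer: 1/3099 ≈ 0.00032268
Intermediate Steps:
W(p) = -4 + p
v(N) = -5 + 11*N (v(N) = 3 - (-11*N + 8) = 3 - (8 - 11*N) = 3 + (-8 + 11*N) = -5 + 11*N)
Z = 273 (Z = 3*(7*13) = 3*91 = 273)
K = 268 (K = (0*5 - 5) + 273 = (0 - 5) + 273 = -5 + 273 = 268)
F(R, l) = -9 - 148*l (F(R, l) = -9 + (-5 + 11*(-13))*l = -9 + (-5 - 143)*l = -9 - 148*l)
1/F(K, W(-17)) = 1/(-9 - 148*(-4 - 17)) = 1/(-9 - 148*(-21)) = 1/(-9 + 3108) = 1/3099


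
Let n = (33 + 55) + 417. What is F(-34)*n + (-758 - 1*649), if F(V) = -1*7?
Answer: -4942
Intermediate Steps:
n = 505 (n = 88 + 417 = 505)
F(V) = -7
F(-34)*n + (-758 - 1*649) = -7*505 + (-758 - 1*649) = -3535 + (-758 - 649) = -3535 - 1407 = -4942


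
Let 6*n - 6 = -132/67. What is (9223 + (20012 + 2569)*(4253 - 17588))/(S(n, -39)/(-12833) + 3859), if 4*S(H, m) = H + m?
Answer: -258896324830132/3318011291 ≈ -78028.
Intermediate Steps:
n = 45/67 (n = 1 + (-132/67)/6 = 1 + (-132*1/67)/6 = 1 + (⅙)*(-132/67) = 1 - 22/67 = 45/67 ≈ 0.67164)
S(H, m) = H/4 + m/4 (S(H, m) = (H + m)/4 = H/4 + m/4)
(9223 + (20012 + 2569)*(4253 - 17588))/(S(n, -39)/(-12833) + 3859) = (9223 + (20012 + 2569)*(4253 - 17588))/(((¼)*(45/67) + (¼)*(-39))/(-12833) + 3859) = (9223 + 22581*(-13335))/((45/268 - 39/4)*(-1/12833) + 3859) = (9223 - 301117635)/(-642/67*(-1/12833) + 3859) = -301108412/(642/859811 + 3859) = -301108412/3318011291/859811 = -301108412*859811/3318011291 = -258896324830132/3318011291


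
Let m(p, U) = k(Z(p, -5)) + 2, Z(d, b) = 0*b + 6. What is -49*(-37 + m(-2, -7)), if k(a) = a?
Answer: 1421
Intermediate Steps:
Z(d, b) = 6 (Z(d, b) = 0 + 6 = 6)
m(p, U) = 8 (m(p, U) = 6 + 2 = 8)
-49*(-37 + m(-2, -7)) = -49*(-37 + 8) = -49*(-29) = 1421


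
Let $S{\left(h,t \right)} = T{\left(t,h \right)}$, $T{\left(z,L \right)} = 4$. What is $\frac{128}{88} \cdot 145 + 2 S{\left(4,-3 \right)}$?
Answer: $\frac{2408}{11} \approx 218.91$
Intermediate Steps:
$S{\left(h,t \right)} = 4$
$\frac{128}{88} \cdot 145 + 2 S{\left(4,-3 \right)} = \frac{128}{88} \cdot 145 + 2 \cdot 4 = 128 \cdot \frac{1}{88} \cdot 145 + 8 = \frac{16}{11} \cdot 145 + 8 = \frac{2320}{11} + 8 = \frac{2408}{11}$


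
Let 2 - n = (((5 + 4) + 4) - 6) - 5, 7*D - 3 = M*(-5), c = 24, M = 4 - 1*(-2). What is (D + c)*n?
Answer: 0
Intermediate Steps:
M = 6 (M = 4 + 2 = 6)
D = -27/7 (D = 3/7 + (6*(-5))/7 = 3/7 + (1/7)*(-30) = 3/7 - 30/7 = -27/7 ≈ -3.8571)
n = 0 (n = 2 - ((((5 + 4) + 4) - 6) - 5) = 2 - (((9 + 4) - 6) - 5) = 2 - ((13 - 6) - 5) = 2 - (7 - 5) = 2 - 1*2 = 2 - 2 = 0)
(D + c)*n = (-27/7 + 24)*0 = (141/7)*0 = 0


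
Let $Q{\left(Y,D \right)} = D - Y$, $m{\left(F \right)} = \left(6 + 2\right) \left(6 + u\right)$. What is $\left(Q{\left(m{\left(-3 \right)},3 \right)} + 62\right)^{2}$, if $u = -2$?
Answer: $1089$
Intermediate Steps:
$m{\left(F \right)} = 32$ ($m{\left(F \right)} = \left(6 + 2\right) \left(6 - 2\right) = 8 \cdot 4 = 32$)
$\left(Q{\left(m{\left(-3 \right)},3 \right)} + 62\right)^{2} = \left(\left(3 - 32\right) + 62\right)^{2} = \left(-29 + 62\right)^{2} = 33^{2} = 1089$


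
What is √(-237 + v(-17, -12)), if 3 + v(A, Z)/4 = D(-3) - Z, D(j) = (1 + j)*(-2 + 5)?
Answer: 15*I ≈ 15.0*I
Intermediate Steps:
D(j) = 3 + 3*j (D(j) = (1 + j)*3 = 3 + 3*j)
v(A, Z) = -36 - 4*Z (v(A, Z) = -12 + 4*((3 + 3*(-3)) - Z) = -12 + 4*((3 - 9) - Z) = -12 + 4*(-6 - Z) = -12 + (-24 - 4*Z) = -36 - 4*Z)
√(-237 + v(-17, -12)) = √(-237 + (-36 - 4*(-12))) = √(-237 + (-36 + 48)) = √(-237 + 12) = √(-225) = 15*I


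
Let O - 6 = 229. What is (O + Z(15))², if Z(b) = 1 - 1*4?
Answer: 53824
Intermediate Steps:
O = 235 (O = 6 + 229 = 235)
Z(b) = -3 (Z(b) = 1 - 4 = -3)
(O + Z(15))² = (235 - 3)² = 232² = 53824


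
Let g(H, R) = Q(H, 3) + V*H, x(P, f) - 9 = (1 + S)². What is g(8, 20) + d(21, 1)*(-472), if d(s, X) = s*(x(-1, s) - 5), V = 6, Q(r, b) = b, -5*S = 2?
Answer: -1079133/25 ≈ -43165.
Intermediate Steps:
S = -⅖ (S = -⅕*2 = -⅖ ≈ -0.40000)
x(P, f) = 234/25 (x(P, f) = 9 + (1 - ⅖)² = 9 + (⅗)² = 9 + 9/25 = 234/25)
g(H, R) = 3 + 6*H
d(s, X) = 109*s/25 (d(s, X) = s*(234/25 - 5) = s*(109/25) = 109*s/25)
g(8, 20) + d(21, 1)*(-472) = (3 + 6*8) + ((109/25)*21)*(-472) = (3 + 48) + (2289/25)*(-472) = 51 - 1080408/25 = -1079133/25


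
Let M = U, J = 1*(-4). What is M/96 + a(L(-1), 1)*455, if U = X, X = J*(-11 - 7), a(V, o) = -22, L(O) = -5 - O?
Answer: -40037/4 ≈ -10009.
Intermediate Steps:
J = -4
X = 72 (X = -4*(-11 - 7) = -4*(-18) = 72)
U = 72
M = 72
M/96 + a(L(-1), 1)*455 = 72/96 - 22*455 = 72*(1/96) - 10010 = ¾ - 10010 = -40037/4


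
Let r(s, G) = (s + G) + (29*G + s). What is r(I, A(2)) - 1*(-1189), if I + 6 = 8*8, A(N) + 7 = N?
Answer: 1155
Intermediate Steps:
A(N) = -7 + N
I = 58 (I = -6 + 8*8 = -6 + 64 = 58)
r(s, G) = 2*s + 30*G (r(s, G) = (G + s) + (s + 29*G) = 2*s + 30*G)
r(I, A(2)) - 1*(-1189) = (2*58 + 30*(-7 + 2)) - 1*(-1189) = (116 + 30*(-5)) + 1189 = (116 - 150) + 1189 = -34 + 1189 = 1155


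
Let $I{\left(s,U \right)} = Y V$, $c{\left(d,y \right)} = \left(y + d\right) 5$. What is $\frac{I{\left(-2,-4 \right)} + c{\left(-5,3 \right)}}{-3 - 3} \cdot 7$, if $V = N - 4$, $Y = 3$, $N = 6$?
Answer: $\frac{14}{3} \approx 4.6667$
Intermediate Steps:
$c{\left(d,y \right)} = 5 d + 5 y$ ($c{\left(d,y \right)} = \left(d + y\right) 5 = 5 d + 5 y$)
$V = 2$ ($V = 6 - 4 = 2$)
$I{\left(s,U \right)} = 6$ ($I{\left(s,U \right)} = 3 \cdot 2 = 6$)
$\frac{I{\left(-2,-4 \right)} + c{\left(-5,3 \right)}}{-3 - 3} \cdot 7 = \frac{6 + \left(5 \left(-5\right) + 5 \cdot 3\right)}{-3 - 3} \cdot 7 = \frac{6 + \left(-25 + 15\right)}{-6} \cdot 7 = \left(6 - 10\right) \left(- \frac{1}{6}\right) 7 = \left(-4\right) \left(- \frac{1}{6}\right) 7 = \frac{2}{3} \cdot 7 = \frac{14}{3}$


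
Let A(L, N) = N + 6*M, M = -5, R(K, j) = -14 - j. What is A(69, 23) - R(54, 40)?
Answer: 47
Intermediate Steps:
A(L, N) = -30 + N (A(L, N) = N + 6*(-5) = N - 30 = -30 + N)
A(69, 23) - R(54, 40) = (-30 + 23) - (-14 - 1*40) = -7 - (-14 - 40) = -7 - 1*(-54) = -7 + 54 = 47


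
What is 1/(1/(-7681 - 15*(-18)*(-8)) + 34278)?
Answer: 9841/337329797 ≈ 2.9173e-5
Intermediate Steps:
1/(1/(-7681 - 15*(-18)*(-8)) + 34278) = 1/(1/(-7681 + 270*(-8)) + 34278) = 1/(1/(-7681 - 2160) + 34278) = 1/(1/(-9841) + 34278) = 1/(-1/9841 + 34278) = 1/(337329797/9841) = 9841/337329797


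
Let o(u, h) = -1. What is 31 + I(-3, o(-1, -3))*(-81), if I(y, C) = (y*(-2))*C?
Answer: 517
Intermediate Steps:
I(y, C) = -2*C*y (I(y, C) = (-2*y)*C = -2*C*y)
31 + I(-3, o(-1, -3))*(-81) = 31 - 2*(-1)*(-3)*(-81) = 31 - 6*(-81) = 31 + 486 = 517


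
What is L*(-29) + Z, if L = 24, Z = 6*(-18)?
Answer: -804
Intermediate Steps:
Z = -108
L*(-29) + Z = 24*(-29) - 108 = -696 - 108 = -804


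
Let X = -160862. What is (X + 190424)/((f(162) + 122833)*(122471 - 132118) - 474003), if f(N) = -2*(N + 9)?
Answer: -14781/591072340 ≈ -2.5007e-5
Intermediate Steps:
f(N) = -18 - 2*N (f(N) = -2*(9 + N) = -18 - 2*N)
(X + 190424)/((f(162) + 122833)*(122471 - 132118) - 474003) = (-160862 + 190424)/(((-18 - 2*162) + 122833)*(122471 - 132118) - 474003) = 29562/(((-18 - 324) + 122833)*(-9647) - 474003) = 29562/((-342 + 122833)*(-9647) - 474003) = 29562/(122491*(-9647) - 474003) = 29562/(-1181670677 - 474003) = 29562/(-1182144680) = 29562*(-1/1182144680) = -14781/591072340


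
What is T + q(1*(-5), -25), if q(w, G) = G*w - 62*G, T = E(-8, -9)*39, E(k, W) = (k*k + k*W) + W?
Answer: 6628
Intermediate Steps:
E(k, W) = W + k² + W*k (E(k, W) = (k² + W*k) + W = W + k² + W*k)
T = 4953 (T = (-9 + (-8)² - 9*(-8))*39 = (-9 + 64 + 72)*39 = 127*39 = 4953)
q(w, G) = -62*G + G*w
T + q(1*(-5), -25) = 4953 - 25*(-62 + 1*(-5)) = 4953 - 25*(-62 - 5) = 4953 - 25*(-67) = 4953 + 1675 = 6628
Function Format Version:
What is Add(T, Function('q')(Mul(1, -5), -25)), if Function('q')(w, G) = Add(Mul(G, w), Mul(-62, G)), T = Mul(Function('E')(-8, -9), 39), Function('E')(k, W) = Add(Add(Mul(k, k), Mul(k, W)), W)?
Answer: 6628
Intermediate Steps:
Function('E')(k, W) = Add(W, Pow(k, 2), Mul(W, k)) (Function('E')(k, W) = Add(Add(Pow(k, 2), Mul(W, k)), W) = Add(W, Pow(k, 2), Mul(W, k)))
T = 4953 (T = Mul(Add(-9, Pow(-8, 2), Mul(-9, -8)), 39) = Mul(Add(-9, 64, 72), 39) = Mul(127, 39) = 4953)
Function('q')(w, G) = Add(Mul(-62, G), Mul(G, w))
Add(T, Function('q')(Mul(1, -5), -25)) = Add(4953, Mul(-25, Add(-62, Mul(1, -5)))) = Add(4953, Mul(-25, Add(-62, -5))) = Add(4953, Mul(-25, -67)) = Add(4953, 1675) = 6628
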